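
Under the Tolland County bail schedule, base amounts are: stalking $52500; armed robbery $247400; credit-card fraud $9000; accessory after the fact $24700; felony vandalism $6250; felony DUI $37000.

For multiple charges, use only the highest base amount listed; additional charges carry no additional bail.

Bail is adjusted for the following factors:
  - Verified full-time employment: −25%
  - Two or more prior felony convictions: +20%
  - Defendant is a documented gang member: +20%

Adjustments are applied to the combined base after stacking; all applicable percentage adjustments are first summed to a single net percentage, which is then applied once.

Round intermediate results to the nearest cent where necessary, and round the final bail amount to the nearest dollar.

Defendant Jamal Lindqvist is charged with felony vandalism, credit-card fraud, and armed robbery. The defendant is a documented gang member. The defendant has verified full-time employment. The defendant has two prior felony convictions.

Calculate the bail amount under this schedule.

$284510

Base amounts from the schedule: felony vandalism $6250; credit-card fraud $9000; armed robbery $247400.
Stacking rule: use the highest base only. Highest is armed robbery at $247400. Combined base = $247400.
Net percentage adjustment: −25% +20% +20% = +15%. $247400 × 1.15 = $284510.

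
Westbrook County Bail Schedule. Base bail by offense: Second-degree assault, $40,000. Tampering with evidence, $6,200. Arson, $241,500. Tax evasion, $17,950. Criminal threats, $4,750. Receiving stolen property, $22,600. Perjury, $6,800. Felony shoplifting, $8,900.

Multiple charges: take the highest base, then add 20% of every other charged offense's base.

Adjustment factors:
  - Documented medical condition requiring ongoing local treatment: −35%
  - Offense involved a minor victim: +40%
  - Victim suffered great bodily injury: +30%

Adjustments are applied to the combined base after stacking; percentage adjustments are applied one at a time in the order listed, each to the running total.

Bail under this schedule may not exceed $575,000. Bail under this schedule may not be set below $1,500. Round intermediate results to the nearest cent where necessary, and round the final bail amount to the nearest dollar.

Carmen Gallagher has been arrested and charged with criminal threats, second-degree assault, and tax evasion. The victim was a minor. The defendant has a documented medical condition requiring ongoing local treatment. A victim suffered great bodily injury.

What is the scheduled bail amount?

Base amounts from the schedule: criminal threats $4,750; second-degree assault $40,000; tax evasion $17,950.
Stacking rule: highest base plus 20% of each additional charge. Highest is second-degree assault at $40,000. Additional: $4,750 × 20% = $950; $17,950 × 20% = $3,590. Combined base = $40,000 + $4,540 = $44,540.
Documented medical condition requiring ongoing local treatment (−35%): $44,540 × 0.65 = $28,951.
Offense involved a minor victim (+40%): $28,951 × 1.4 = $40,531.40.
Victim suffered great bodily injury (+30%): $40,531.40 × 1.3 = $52,690.82.
$52,690.82 is within the $575,000 maximum.
$52,690.82 is at or above the $1,500 minimum.
Rounded to the nearest dollar: $52,691.

$52,691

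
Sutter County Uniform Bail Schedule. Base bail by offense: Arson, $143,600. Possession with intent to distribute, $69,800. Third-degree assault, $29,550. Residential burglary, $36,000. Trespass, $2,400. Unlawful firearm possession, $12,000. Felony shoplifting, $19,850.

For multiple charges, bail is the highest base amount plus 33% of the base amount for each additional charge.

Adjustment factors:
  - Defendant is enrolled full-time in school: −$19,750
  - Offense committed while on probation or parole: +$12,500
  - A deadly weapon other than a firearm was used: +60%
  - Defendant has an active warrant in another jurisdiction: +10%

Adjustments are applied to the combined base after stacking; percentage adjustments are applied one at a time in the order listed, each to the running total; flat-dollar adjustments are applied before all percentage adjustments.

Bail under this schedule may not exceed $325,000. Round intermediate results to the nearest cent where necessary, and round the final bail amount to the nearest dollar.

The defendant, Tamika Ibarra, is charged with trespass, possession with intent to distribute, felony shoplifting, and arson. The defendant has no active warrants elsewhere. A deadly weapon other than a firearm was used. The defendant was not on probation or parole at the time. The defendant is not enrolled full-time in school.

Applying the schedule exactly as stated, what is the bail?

Base amounts from the schedule: trespass $2,400; possession with intent to distribute $69,800; felony shoplifting $19,850; arson $143,600.
Stacking rule: highest base plus 33% of each additional charge. Highest is arson at $143,600. Additional: $2,400 × 33% = $792; $69,800 × 33% = $23,034; $19,850 × 33% = $6,550.50. Combined base = $143,600 + $30,376.50 = $173,976.50.
A deadly weapon other than a firearm was used (+60%): $173,976.50 × 1.6 = $278,362.40.
$278,362.40 is within the $325,000 maximum.
Rounded to the nearest dollar: $278,362.

$278,362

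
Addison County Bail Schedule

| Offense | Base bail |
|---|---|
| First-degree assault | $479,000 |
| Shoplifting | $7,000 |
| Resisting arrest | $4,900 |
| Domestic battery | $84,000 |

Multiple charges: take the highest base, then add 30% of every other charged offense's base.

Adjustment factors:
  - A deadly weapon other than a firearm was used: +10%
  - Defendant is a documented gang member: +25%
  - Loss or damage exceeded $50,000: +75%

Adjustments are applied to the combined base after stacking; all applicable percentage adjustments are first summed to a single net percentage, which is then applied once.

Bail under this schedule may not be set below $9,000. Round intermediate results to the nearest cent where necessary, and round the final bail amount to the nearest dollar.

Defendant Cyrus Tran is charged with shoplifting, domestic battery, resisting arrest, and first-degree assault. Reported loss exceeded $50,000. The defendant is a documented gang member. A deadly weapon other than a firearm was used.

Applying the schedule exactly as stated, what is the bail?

Base amounts from the schedule: shoplifting $7,000; domestic battery $84,000; resisting arrest $4,900; first-degree assault $479,000.
Stacking rule: highest base plus 30% of each additional charge. Highest is first-degree assault at $479,000. Additional: $7,000 × 30% = $2,100; $84,000 × 30% = $25,200; $4,900 × 30% = $1,470. Combined base = $479,000 + $28,770 = $507,770.
Net percentage adjustment: +10% +25% +75% = +110%. $507,770 × 2.1 = $1,066,317.
$1,066,317 is at or above the $9,000 minimum.

$1,066,317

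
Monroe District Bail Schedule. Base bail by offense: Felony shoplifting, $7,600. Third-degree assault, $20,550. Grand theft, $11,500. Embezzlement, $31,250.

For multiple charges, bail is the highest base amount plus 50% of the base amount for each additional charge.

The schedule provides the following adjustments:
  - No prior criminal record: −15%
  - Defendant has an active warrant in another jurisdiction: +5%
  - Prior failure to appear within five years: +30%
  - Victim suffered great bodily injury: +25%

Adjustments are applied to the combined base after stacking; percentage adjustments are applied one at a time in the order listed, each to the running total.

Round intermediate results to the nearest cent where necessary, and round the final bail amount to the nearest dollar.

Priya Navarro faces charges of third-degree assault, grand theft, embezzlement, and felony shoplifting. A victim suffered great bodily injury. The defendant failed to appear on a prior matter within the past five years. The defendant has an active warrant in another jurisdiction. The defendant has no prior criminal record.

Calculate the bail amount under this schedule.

Base amounts from the schedule: third-degree assault $20,550; grand theft $11,500; embezzlement $31,250; felony shoplifting $7,600.
Stacking rule: highest base plus 50% of each additional charge. Highest is embezzlement at $31,250. Additional: $20,550 × 50% = $10,275; $11,500 × 50% = $5,750; $7,600 × 50% = $3,800. Combined base = $31,250 + $19,825 = $51,075.
No prior criminal record (−15%): $51,075 × 0.85 = $43,413.75.
Defendant has an active warrant in another jurisdiction (+5%): $43,413.75 × 1.05 = $45,584.44.
Prior failure to appear within five years (+30%): $45,584.44 × 1.3 = $59,259.77.
Victim suffered great bodily injury (+25%): $59,259.77 × 1.25 = $74,074.71.
Rounded to the nearest dollar: $74,075.

$74,075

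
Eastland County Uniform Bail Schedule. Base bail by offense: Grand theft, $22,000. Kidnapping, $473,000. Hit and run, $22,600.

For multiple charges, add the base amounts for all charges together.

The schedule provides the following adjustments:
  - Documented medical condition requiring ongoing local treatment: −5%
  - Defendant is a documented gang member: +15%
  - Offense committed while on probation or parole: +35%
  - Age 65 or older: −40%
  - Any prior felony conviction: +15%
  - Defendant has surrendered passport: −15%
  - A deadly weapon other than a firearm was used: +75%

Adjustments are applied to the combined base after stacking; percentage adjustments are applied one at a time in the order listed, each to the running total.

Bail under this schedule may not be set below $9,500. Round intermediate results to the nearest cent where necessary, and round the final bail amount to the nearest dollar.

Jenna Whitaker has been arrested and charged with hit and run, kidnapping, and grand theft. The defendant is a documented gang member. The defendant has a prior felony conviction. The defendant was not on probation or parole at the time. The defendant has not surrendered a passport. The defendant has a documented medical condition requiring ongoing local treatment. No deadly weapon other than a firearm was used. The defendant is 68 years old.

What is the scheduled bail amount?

Base amounts from the schedule: hit and run $22,600; kidnapping $473,000; grand theft $22,000.
Stacking rule: sum of all bases. $22,600 + $473,000 + $22,000 = $517,600.
Documented medical condition requiring ongoing local treatment (−5%): $517,600 × 0.95 = $491,720.
Defendant is a documented gang member (+15%): $491,720 × 1.15 = $565,478.
Age 65 or older (−40%): $565,478 × 0.6 = $339,286.80.
Any prior felony conviction (+15%): $339,286.80 × 1.15 = $390,179.82.
$390,179.82 is at or above the $9,500 minimum.
Rounded to the nearest dollar: $390,180.

$390,180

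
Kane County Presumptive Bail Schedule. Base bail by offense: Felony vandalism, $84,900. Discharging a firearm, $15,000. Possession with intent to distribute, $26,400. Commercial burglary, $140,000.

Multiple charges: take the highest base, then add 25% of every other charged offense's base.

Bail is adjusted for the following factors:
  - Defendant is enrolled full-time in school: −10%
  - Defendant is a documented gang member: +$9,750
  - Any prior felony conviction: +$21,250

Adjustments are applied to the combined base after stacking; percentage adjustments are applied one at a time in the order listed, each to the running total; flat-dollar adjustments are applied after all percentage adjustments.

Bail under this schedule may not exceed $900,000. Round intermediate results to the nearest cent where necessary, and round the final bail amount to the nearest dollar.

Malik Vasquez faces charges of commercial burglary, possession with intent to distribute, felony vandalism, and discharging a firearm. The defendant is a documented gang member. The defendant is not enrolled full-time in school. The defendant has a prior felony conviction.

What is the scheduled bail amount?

$202,575

Base amounts from the schedule: commercial burglary $140,000; possession with intent to distribute $26,400; felony vandalism $84,900; discharging a firearm $15,000.
Stacking rule: highest base plus 25% of each additional charge. Highest is commercial burglary at $140,000. Additional: $26,400 × 25% = $6,600; $84,900 × 25% = $21,225; $15,000 × 25% = $3,750. Combined base = $140,000 + $31,575 = $171,575.
Defendant is a documented gang member (+$9,750 flat): $171,575 + $9,750 = $181,325.
Any prior felony conviction (+$21,250 flat): $181,325 + $21,250 = $202,575.
$202,575 is within the $900,000 maximum.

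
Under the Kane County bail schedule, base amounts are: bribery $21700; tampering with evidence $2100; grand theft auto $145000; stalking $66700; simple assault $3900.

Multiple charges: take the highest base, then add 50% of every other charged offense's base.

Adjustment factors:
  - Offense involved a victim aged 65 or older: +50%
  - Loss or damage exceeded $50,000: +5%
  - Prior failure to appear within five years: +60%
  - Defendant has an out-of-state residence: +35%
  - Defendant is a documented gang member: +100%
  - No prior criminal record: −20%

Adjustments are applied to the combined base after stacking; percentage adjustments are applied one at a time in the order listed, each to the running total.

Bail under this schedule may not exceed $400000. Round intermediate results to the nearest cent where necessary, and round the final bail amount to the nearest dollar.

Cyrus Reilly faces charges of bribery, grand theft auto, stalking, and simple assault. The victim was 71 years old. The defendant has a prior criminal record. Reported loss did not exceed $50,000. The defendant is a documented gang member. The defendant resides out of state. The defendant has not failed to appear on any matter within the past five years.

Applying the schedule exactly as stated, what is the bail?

$400000

Base amounts from the schedule: bribery $21700; grand theft auto $145000; stalking $66700; simple assault $3900.
Stacking rule: highest base plus 50% of each additional charge. Highest is grand theft auto at $145000. Additional: $21700 × 50% = $10850; $66700 × 50% = $33350; $3900 × 50% = $1950. Combined base = $145000 + $46150 = $191150.
Offense involved a victim aged 65 or older (+50%): $191150 × 1.5 = $286725.
Defendant has an out-of-state residence (+35%): $286725 × 1.35 = $387078.75.
Defendant is a documented gang member (+100%): $387078.75 × 2 = $774157.50.
Result $774157.50 exceeds the maximum of $400000; bail is capped at $400000.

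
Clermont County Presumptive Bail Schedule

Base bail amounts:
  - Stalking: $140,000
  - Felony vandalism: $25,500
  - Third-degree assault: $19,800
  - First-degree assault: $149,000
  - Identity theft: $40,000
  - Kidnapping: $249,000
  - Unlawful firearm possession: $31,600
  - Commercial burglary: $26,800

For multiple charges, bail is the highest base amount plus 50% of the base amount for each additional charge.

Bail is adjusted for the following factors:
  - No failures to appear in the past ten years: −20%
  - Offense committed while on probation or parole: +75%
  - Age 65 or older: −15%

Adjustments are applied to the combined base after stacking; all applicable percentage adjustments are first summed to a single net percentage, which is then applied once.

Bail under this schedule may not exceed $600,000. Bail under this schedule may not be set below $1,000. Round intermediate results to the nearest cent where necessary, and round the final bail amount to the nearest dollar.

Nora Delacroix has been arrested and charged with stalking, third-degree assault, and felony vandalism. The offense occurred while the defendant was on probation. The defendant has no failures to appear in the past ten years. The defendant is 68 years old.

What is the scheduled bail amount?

$227,710

Base amounts from the schedule: stalking $140,000; third-degree assault $19,800; felony vandalism $25,500.
Stacking rule: highest base plus 50% of each additional charge. Highest is stalking at $140,000. Additional: $19,800 × 50% = $9,900; $25,500 × 50% = $12,750. Combined base = $140,000 + $22,650 = $162,650.
Net percentage adjustment: −20% +75% −15% = +40%. $162,650 × 1.4 = $227,710.
$227,710 is within the $600,000 maximum.
$227,710 is at or above the $1,000 minimum.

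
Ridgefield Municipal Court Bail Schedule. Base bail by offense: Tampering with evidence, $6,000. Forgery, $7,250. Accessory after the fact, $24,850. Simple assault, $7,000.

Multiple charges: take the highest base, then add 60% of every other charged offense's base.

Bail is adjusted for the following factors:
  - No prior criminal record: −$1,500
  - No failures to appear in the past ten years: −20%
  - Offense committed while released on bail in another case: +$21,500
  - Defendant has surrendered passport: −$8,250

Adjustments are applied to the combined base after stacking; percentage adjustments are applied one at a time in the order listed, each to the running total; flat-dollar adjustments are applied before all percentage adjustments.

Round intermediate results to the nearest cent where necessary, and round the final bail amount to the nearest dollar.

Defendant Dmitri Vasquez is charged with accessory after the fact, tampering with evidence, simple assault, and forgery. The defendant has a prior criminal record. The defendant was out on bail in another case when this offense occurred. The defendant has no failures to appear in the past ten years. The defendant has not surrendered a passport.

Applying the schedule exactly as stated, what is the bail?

Base amounts from the schedule: accessory after the fact $24,850; tampering with evidence $6,000; simple assault $7,000; forgery $7,250.
Stacking rule: highest base plus 60% of each additional charge. Highest is accessory after the fact at $24,850. Additional: $6,000 × 60% = $3,600; $7,000 × 60% = $4,200; $7,250 × 60% = $4,350. Combined base = $24,850 + $12,150 = $37,000.
Offense committed while released on bail in another case (+$21,500 flat): $37,000 + $21,500 = $58,500.
No failures to appear in the past ten years (−20%): $58,500 × 0.8 = $46,800.

$46,800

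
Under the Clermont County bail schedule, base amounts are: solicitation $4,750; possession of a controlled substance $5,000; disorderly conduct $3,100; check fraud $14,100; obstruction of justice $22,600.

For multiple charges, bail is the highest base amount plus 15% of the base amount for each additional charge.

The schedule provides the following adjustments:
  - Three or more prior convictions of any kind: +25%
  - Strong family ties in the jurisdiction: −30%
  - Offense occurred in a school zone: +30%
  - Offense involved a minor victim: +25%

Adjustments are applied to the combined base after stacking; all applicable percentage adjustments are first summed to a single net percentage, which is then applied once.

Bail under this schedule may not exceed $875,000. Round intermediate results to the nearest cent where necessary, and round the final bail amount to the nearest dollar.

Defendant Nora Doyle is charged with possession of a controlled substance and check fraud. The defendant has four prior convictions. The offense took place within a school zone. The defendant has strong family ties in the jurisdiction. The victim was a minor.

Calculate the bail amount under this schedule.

$22,275

Base amounts from the schedule: possession of a controlled substance $5,000; check fraud $14,100.
Stacking rule: highest base plus 15% of each additional charge. Highest is check fraud at $14,100. Additional: $5,000 × 15% = $750. Combined base = $14,100 + $750 = $14,850.
Net percentage adjustment: +25% −30% +30% +25% = +50%. $14,850 × 1.5 = $22,275.
$22,275 is within the $875,000 maximum.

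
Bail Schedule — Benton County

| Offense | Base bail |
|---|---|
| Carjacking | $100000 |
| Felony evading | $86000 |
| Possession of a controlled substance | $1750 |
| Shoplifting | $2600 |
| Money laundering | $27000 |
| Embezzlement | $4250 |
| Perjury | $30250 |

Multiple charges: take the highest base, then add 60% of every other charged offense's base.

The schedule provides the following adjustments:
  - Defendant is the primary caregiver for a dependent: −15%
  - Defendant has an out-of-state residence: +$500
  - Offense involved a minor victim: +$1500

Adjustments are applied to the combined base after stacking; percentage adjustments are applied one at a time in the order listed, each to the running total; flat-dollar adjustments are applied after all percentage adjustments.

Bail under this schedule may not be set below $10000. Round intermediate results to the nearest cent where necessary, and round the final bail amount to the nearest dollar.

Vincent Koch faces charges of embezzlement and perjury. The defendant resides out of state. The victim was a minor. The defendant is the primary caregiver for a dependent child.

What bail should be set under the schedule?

$29880

Base amounts from the schedule: embezzlement $4250; perjury $30250.
Stacking rule: highest base plus 60% of each additional charge. Highest is perjury at $30250. Additional: $4250 × 60% = $2550. Combined base = $30250 + $2550 = $32800.
Defendant is the primary caregiver for a dependent (−15%): $32800 × 0.85 = $27880.
Defendant has an out-of-state residence (+$500 flat): $27880 + $500 = $28380.
Offense involved a minor victim (+$1500 flat): $28380 + $1500 = $29880.
$29880 is at or above the $10000 minimum.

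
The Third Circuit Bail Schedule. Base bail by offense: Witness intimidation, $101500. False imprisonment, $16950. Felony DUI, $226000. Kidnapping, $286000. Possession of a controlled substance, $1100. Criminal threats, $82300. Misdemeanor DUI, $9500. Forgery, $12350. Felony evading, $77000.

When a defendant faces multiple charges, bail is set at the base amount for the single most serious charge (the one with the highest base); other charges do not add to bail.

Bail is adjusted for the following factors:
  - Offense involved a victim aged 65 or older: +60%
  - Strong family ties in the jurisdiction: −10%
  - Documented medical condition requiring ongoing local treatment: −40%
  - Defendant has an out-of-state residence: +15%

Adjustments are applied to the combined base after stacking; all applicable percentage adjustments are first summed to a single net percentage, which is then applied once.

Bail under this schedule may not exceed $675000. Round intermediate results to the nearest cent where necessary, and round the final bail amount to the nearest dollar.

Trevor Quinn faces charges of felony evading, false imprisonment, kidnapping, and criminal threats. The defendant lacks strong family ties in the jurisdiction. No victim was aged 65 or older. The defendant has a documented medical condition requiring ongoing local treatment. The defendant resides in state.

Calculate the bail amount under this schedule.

Base amounts from the schedule: felony evading $77000; false imprisonment $16950; kidnapping $286000; criminal threats $82300.
Stacking rule: use the highest base only. Highest is kidnapping at $286000. Combined base = $286000.
Documented medical condition requiring ongoing local treatment (−40%): $286000 × 0.6 = $171600.
$171600 is within the $675000 maximum.

$171600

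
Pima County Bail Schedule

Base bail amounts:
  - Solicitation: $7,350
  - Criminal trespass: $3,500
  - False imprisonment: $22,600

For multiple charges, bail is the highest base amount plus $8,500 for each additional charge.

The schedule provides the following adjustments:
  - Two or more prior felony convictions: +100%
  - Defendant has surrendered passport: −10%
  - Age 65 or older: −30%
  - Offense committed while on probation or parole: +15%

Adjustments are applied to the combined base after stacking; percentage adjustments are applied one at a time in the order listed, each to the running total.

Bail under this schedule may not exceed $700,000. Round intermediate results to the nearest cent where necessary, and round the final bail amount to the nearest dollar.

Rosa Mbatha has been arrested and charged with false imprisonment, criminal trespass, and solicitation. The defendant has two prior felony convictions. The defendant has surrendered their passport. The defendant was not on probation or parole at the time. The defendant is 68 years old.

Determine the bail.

Base amounts from the schedule: false imprisonment $22,600; criminal trespass $3,500; solicitation $7,350.
Stacking rule: highest base plus $8,500 per additional charge. Highest is false imprisonment at $22,600; 2 additional charges → +$17,000. Combined base = $39,600.
Two or more prior felony convictions (+100%): $39,600 × 2 = $79,200.
Defendant has surrendered passport (−10%): $79,200 × 0.9 = $71,280.
Age 65 or older (−30%): $71,280 × 0.7 = $49,896.
$49,896 is within the $700,000 maximum.

$49,896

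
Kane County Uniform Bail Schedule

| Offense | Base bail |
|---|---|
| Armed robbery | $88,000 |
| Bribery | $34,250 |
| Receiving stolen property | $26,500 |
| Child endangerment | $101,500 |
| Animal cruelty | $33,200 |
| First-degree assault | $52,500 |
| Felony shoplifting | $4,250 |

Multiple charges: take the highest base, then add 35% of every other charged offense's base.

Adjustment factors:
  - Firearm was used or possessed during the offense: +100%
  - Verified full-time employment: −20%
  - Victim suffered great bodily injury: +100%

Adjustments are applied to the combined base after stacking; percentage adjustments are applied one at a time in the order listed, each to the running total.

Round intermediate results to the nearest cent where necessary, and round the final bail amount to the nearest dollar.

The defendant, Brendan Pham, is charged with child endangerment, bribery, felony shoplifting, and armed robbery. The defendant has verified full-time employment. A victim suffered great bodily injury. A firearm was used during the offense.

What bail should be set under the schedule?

Base amounts from the schedule: child endangerment $101,500; bribery $34,250; felony shoplifting $4,250; armed robbery $88,000.
Stacking rule: highest base plus 35% of each additional charge. Highest is child endangerment at $101,500. Additional: $34,250 × 35% = $11,987.50; $4,250 × 35% = $1,487.50; $88,000 × 35% = $30,800. Combined base = $101,500 + $44,275 = $145,775.
Firearm was used or possessed during the offense (+100%): $145,775 × 2 = $291,550.
Verified full-time employment (−20%): $291,550 × 0.8 = $233,240.
Victim suffered great bodily injury (+100%): $233,240 × 2 = $466,480.

$466,480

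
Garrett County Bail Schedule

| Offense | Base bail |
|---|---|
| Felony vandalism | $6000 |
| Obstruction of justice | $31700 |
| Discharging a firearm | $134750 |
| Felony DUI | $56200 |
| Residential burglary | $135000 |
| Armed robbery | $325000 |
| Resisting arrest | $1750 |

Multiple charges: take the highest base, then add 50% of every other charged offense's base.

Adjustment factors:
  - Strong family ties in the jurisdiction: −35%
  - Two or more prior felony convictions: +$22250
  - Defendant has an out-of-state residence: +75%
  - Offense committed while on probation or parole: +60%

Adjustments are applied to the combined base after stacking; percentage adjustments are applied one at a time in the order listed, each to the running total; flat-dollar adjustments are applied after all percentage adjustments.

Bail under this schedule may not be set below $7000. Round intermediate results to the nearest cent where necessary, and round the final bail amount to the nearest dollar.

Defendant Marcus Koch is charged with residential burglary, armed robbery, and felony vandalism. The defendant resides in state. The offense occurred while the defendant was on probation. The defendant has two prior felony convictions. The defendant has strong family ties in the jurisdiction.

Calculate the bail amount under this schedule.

$433570

Base amounts from the schedule: residential burglary $135000; armed robbery $325000; felony vandalism $6000.
Stacking rule: highest base plus 50% of each additional charge. Highest is armed robbery at $325000. Additional: $135000 × 50% = $67500; $6000 × 50% = $3000. Combined base = $325000 + $70500 = $395500.
Strong family ties in the jurisdiction (−35%): $395500 × 0.65 = $257075.
Offense committed while on probation or parole (+60%): $257075 × 1.6 = $411320.
Two or more prior felony convictions (+$22250 flat): $411320 + $22250 = $433570.
$433570 is at or above the $7000 minimum.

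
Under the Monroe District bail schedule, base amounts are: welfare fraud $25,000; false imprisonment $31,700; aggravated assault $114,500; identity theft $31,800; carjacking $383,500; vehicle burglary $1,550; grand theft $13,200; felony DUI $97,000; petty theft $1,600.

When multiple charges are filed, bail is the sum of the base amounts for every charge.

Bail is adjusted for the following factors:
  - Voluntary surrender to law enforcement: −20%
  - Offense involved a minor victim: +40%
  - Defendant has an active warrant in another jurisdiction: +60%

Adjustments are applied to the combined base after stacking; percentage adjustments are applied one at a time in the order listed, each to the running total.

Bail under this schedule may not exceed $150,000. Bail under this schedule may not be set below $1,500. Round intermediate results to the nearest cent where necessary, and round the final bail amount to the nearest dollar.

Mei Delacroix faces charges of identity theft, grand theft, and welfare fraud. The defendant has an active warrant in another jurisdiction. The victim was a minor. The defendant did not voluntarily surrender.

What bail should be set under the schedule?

$150,000

Base amounts from the schedule: identity theft $31,800; grand theft $13,200; welfare fraud $25,000.
Stacking rule: sum of all bases. $31,800 + $13,200 + $25,000 = $70,000.
Offense involved a minor victim (+40%): $70,000 × 1.4 = $98,000.
Defendant has an active warrant in another jurisdiction (+60%): $98,000 × 1.6 = $156,800.
Result $156,800 exceeds the maximum of $150,000; bail is capped at $150,000.
$150,000 is at or above the $1,500 minimum.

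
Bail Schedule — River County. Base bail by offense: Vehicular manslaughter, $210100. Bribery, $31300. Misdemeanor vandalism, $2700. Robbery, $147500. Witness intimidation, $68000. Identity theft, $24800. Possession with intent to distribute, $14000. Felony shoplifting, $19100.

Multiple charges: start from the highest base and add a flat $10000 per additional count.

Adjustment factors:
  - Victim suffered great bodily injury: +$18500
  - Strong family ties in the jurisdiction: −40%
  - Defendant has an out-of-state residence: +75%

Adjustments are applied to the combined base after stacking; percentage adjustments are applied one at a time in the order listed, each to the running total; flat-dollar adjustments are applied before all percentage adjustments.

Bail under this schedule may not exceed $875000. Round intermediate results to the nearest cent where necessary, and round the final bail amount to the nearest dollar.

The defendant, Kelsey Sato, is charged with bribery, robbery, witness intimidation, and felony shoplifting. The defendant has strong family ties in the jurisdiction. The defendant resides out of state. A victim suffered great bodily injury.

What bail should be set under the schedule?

Base amounts from the schedule: bribery $31300; robbery $147500; witness intimidation $68000; felony shoplifting $19100.
Stacking rule: highest base plus $10000 per additional charge. Highest is robbery at $147500; 3 additional charges → +$30000. Combined base = $177500.
Victim suffered great bodily injury (+$18500 flat): $177500 + $18500 = $196000.
Strong family ties in the jurisdiction (−40%): $196000 × 0.6 = $117600.
Defendant has an out-of-state residence (+75%): $117600 × 1.75 = $205800.
$205800 is within the $875000 maximum.

$205800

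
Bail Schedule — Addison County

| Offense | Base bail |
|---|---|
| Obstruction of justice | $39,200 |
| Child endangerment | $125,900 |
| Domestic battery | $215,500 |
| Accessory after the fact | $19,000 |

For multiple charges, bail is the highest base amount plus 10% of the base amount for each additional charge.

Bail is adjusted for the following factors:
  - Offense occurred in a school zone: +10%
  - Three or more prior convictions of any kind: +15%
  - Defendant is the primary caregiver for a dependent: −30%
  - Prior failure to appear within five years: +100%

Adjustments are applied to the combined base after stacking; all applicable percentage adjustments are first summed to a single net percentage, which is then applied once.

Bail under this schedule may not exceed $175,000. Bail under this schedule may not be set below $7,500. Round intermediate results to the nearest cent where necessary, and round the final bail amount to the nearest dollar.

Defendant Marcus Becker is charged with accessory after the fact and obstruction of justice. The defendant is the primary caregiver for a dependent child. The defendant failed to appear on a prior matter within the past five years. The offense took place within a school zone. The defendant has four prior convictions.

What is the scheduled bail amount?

$80,145

Base amounts from the schedule: accessory after the fact $19,000; obstruction of justice $39,200.
Stacking rule: highest base plus 10% of each additional charge. Highest is obstruction of justice at $39,200. Additional: $19,000 × 10% = $1,900. Combined base = $39,200 + $1,900 = $41,100.
Net percentage adjustment: +10% +15% −30% +100% = +95%. $41,100 × 1.95 = $80,145.
$80,145 is within the $175,000 maximum.
$80,145 is at or above the $7,500 minimum.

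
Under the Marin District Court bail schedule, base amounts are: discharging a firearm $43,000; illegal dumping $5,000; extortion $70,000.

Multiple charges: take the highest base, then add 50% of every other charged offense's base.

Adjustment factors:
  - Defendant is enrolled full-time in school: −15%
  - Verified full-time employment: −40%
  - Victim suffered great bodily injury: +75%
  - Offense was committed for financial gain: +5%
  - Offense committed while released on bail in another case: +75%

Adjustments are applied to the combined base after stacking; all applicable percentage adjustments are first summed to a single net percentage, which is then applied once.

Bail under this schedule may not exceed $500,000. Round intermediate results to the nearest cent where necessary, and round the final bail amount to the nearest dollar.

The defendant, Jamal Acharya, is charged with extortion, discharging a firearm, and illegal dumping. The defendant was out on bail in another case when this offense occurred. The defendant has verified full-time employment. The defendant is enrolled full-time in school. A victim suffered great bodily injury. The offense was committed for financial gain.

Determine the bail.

$188,000

Base amounts from the schedule: extortion $70,000; discharging a firearm $43,000; illegal dumping $5,000.
Stacking rule: highest base plus 50% of each additional charge. Highest is extortion at $70,000. Additional: $43,000 × 50% = $21,500; $5,000 × 50% = $2,500. Combined base = $70,000 + $24,000 = $94,000.
Net percentage adjustment: −15% −40% +75% +5% +75% = +100%. $94,000 × 2 = $188,000.
$188,000 is within the $500,000 maximum.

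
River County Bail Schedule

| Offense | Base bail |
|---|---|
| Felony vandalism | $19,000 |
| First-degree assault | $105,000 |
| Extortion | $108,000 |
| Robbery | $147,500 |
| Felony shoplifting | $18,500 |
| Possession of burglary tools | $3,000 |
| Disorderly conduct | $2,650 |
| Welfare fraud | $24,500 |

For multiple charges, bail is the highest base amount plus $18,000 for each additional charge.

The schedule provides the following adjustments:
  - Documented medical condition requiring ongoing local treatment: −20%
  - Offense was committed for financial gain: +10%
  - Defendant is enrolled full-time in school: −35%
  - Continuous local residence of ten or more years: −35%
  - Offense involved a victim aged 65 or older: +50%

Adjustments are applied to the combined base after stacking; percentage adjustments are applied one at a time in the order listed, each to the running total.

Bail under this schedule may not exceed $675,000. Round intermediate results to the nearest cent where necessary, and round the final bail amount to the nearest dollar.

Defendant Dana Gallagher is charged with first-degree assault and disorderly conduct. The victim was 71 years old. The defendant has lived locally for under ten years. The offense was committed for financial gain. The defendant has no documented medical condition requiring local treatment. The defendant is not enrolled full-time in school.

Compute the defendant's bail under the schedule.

Base amounts from the schedule: first-degree assault $105,000; disorderly conduct $2,650.
Stacking rule: highest base plus $18,000 per additional charge. Highest is first-degree assault at $105,000; 1 additional charge → +$18,000. Combined base = $123,000.
Offense was committed for financial gain (+10%): $123,000 × 1.1 = $135,300.
Offense involved a victim aged 65 or older (+50%): $135,300 × 1.5 = $202,950.
$202,950 is within the $675,000 maximum.

$202,950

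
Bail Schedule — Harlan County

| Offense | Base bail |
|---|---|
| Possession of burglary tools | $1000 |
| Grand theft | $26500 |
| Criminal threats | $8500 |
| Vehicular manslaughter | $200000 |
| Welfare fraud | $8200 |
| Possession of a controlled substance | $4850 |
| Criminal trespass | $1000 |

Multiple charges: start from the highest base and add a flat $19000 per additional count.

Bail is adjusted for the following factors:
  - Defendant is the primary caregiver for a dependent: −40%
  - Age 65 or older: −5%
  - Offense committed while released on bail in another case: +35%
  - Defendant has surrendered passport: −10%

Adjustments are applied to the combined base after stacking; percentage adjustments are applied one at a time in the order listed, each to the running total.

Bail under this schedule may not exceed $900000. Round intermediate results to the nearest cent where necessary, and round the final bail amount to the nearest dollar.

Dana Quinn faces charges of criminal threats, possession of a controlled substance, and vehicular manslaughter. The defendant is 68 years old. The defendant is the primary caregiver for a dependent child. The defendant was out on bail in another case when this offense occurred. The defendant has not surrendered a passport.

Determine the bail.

Base amounts from the schedule: criminal threats $8500; possession of a controlled substance $4850; vehicular manslaughter $200000.
Stacking rule: highest base plus $19000 per additional charge. Highest is vehicular manslaughter at $200000; 2 additional charges → +$38000. Combined base = $238000.
Defendant is the primary caregiver for a dependent (−40%): $238000 × 0.6 = $142800.
Age 65 or older (−5%): $142800 × 0.95 = $135660.
Offense committed while released on bail in another case (+35%): $135660 × 1.35 = $183141.
$183141 is within the $900000 maximum.

$183141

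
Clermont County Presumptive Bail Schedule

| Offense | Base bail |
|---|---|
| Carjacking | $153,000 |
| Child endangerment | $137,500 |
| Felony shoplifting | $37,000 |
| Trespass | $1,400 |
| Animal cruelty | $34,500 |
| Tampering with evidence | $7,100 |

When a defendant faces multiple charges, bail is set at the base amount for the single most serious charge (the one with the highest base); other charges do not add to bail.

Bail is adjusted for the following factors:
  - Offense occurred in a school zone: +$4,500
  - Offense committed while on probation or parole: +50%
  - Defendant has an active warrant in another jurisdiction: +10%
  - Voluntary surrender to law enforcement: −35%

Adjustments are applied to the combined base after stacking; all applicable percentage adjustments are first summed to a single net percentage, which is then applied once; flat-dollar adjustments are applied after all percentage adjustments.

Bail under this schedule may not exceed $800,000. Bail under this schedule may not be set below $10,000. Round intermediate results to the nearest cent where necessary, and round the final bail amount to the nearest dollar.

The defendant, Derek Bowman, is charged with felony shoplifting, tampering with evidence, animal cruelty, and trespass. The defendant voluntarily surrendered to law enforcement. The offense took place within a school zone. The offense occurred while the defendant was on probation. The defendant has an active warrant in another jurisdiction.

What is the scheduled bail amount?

$50,750

Base amounts from the schedule: felony shoplifting $37,000; tampering with evidence $7,100; animal cruelty $34,500; trespass $1,400.
Stacking rule: use the highest base only. Highest is felony shoplifting at $37,000. Combined base = $37,000.
Net percentage adjustment: +50% +10% −35% = +25%. $37,000 × 1.25 = $46,250.
Offense occurred in a school zone (+$4,500 flat): $46,250 + $4,500 = $50,750.
$50,750 is within the $800,000 maximum.
$50,750 is at or above the $10,000 minimum.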